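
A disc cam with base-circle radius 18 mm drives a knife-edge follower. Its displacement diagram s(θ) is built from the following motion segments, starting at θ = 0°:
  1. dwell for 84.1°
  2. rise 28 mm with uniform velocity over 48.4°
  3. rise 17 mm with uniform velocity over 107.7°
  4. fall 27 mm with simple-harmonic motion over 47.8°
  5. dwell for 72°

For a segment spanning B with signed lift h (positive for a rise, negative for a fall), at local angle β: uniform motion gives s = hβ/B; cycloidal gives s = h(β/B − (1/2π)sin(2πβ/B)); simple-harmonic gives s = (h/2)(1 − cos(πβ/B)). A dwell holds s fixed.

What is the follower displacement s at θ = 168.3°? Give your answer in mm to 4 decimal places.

seg 1 [0°–84.1°] dwell: s stays 0.0000
seg 2 [84.1°–132.5°] uniform, h=28: full span → s += 28 → s = 28.0000
seg 3 [132.5°–240.2°] uniform, h=17: θ=168.3° here. β=35.8, B=107.7. 17·35.8/107.7 = 5.6509 → s = 33.6509

33.6509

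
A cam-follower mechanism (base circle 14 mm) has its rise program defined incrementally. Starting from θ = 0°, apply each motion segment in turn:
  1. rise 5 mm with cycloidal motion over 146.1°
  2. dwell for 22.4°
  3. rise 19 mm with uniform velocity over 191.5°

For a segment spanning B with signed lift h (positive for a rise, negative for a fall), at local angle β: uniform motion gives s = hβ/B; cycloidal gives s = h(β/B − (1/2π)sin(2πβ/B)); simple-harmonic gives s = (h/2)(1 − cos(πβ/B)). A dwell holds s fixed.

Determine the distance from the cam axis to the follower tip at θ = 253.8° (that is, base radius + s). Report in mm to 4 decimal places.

seg 1 [0°–146.1°] cycloidal, h=5: full span → s += 5 → s = 5.0000
seg 2 [146.1°–168.5°] dwell: s stays 5.0000
seg 3 [168.5°–360°] uniform, h=19: θ=253.8° here. β=85.3, B=191.5. 19·85.3/191.5 = 8.4632 → s = 13.4632
radial distance = base radius + s = 14 + 13.4632 = 27.4632

27.4632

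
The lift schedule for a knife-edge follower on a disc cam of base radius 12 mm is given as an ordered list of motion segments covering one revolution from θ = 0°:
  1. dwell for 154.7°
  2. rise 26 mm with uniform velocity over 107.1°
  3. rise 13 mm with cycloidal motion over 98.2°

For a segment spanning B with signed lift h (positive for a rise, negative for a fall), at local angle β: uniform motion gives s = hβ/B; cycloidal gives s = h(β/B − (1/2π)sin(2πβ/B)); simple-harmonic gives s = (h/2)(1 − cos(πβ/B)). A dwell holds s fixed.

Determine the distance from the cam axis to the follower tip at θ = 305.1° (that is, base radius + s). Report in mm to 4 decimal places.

seg 1 [0°–154.7°] dwell: s stays 0.0000
seg 2 [154.7°–261.8°] uniform, h=26: full span → s += 26 → s = 26.0000
seg 3 [261.8°–360°] cycloidal, h=13: θ=305.1° here. β=43.3, B=98.2. 13·(0.4409 − sin(2π·0.4409)/(2π)) = 4.9819 → s = 30.9819
radial distance = base radius + s = 12 + 30.9819 = 42.9819

42.9819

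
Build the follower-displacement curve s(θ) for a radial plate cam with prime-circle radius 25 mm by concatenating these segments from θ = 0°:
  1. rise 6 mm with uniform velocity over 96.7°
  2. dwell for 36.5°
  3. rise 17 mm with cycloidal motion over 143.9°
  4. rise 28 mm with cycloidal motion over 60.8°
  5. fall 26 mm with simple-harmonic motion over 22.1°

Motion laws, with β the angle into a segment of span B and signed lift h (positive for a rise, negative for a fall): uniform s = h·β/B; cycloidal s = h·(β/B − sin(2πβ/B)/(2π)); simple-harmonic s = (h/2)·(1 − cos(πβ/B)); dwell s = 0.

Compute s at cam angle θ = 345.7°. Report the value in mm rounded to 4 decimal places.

seg 1 [0°–96.7°] uniform, h=6: full span → s += 6 → s = 6.0000
seg 2 [96.7°–133.2°] dwell: s stays 6.0000
seg 3 [133.2°–277.1°] cycloidal, h=17: full span → s += 17 → s = 23.0000
seg 4 [277.1°–337.9°] cycloidal, h=28: full span → s += 28 → s = 51.0000
seg 5 [337.9°–360°] simple-harmonic, h=-26: θ=345.7° here. β=7.8, B=22.1. -26/2·(1 − cos(π·0.3529)) = -7.2054 → s = 43.7946

43.7946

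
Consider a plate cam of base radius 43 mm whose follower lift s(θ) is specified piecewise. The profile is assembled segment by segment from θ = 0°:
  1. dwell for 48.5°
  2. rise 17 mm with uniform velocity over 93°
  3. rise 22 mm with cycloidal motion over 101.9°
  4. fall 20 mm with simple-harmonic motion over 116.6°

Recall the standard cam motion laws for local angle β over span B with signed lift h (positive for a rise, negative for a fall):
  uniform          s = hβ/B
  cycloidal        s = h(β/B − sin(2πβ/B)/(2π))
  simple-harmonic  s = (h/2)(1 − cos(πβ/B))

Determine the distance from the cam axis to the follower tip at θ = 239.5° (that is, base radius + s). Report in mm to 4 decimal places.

seg 1 [0°–48.5°] dwell: s stays 0.0000
seg 2 [48.5°–141.5°] uniform, h=17: full span → s += 17 → s = 17.0000
seg 3 [141.5°–243.4°] cycloidal, h=22: θ=239.5° here. β=98, B=101.9. 22·(0.9617 − sin(2π·0.9617)/(2π)) = 21.9919 → s = 38.9919
radial distance = base radius + s = 43 + 38.9919 = 81.9919

81.9919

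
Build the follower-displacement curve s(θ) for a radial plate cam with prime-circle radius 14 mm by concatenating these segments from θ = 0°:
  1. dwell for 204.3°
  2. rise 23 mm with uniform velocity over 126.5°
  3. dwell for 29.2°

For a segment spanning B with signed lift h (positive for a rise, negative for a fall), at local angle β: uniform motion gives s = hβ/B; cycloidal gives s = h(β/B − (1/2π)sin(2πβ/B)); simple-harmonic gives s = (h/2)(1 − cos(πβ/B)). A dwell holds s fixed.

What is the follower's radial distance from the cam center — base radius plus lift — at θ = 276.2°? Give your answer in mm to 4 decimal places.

seg 1 [0°–204.3°] dwell: s stays 0.0000
seg 2 [204.3°–330.8°] uniform, h=23: θ=276.2° here. β=71.9, B=126.5. 23·71.9/126.5 = 13.0727 → s = 13.0727
radial distance = base radius + s = 14 + 13.0727 = 27.0727

27.0727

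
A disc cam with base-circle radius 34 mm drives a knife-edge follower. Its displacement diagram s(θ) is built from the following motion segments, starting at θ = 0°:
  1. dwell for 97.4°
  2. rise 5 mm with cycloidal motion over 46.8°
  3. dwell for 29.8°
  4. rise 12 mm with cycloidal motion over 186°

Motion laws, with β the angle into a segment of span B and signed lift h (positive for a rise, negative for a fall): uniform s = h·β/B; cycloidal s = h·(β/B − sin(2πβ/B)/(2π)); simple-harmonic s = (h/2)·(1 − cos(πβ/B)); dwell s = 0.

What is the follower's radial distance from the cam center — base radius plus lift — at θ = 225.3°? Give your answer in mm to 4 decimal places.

seg 1 [0°–97.4°] dwell: s stays 0.0000
seg 2 [97.4°–144.2°] cycloidal, h=5: full span → s += 5 → s = 5.0000
seg 3 [144.2°–174°] dwell: s stays 5.0000
seg 4 [174°–360°] cycloidal, h=12: θ=225.3° here. β=51.3, B=186. 12·(0.2758 − sin(2π·0.2758)/(2π)) = 1.4249 → s = 6.4249
radial distance = base radius + s = 34 + 6.4249 = 40.4249

40.4249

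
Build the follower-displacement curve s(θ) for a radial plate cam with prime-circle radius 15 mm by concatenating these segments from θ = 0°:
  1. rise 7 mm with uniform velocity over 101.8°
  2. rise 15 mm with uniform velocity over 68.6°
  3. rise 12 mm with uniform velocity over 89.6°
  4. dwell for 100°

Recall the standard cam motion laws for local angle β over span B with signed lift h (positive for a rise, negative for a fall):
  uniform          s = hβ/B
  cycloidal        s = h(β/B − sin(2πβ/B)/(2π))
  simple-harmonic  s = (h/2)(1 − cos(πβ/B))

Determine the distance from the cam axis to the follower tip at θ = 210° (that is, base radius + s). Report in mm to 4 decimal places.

seg 1 [0°–101.8°] uniform, h=7: full span → s += 7 → s = 7.0000
seg 2 [101.8°–170.4°] uniform, h=15: full span → s += 15 → s = 22.0000
seg 3 [170.4°–260°] uniform, h=12: θ=210° here. β=39.6, B=89.6. 12·39.6/89.6 = 5.3036 → s = 27.3036
radial distance = base radius + s = 15 + 27.3036 = 42.3036

42.3036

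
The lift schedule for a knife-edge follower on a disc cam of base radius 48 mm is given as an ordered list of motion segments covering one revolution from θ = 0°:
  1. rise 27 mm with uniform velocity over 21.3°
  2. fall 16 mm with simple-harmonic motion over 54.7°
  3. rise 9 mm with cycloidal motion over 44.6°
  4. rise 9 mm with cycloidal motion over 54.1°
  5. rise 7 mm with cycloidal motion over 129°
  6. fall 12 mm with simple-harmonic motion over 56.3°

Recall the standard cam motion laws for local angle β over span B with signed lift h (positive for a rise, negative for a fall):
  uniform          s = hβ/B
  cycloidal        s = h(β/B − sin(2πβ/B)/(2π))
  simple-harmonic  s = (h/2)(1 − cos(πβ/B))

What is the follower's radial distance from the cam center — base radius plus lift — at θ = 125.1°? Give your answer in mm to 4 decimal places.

seg 1 [0°–21.3°] uniform, h=27: full span → s += 27 → s = 27.0000
seg 2 [21.3°–76°] simple-harmonic, h=-16: full span → s += -16 → s = 11.0000
seg 3 [76°–120.6°] cycloidal, h=9: full span → s += 9 → s = 20.0000
seg 4 [120.6°–174.7°] cycloidal, h=9: θ=125.1° here. β=4.5, B=54.1. 9·(0.0832 − sin(2π·0.0832)/(2π)) = 0.0336 → s = 20.0336
radial distance = base radius + s = 48 + 20.0336 = 68.0336

68.0336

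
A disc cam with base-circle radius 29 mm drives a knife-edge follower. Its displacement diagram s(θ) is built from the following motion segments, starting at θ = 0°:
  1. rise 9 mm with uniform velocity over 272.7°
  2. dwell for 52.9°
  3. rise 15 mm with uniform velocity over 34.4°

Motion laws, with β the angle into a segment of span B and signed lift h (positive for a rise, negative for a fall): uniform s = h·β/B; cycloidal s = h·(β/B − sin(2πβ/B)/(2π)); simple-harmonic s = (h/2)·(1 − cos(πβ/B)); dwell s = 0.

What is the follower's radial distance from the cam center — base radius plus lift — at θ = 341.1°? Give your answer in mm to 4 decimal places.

seg 1 [0°–272.7°] uniform, h=9: full span → s += 9 → s = 9.0000
seg 2 [272.7°–325.6°] dwell: s stays 9.0000
seg 3 [325.6°–360°] uniform, h=15: θ=341.1° here. β=15.5, B=34.4. 15·15.5/34.4 = 6.7587 → s = 15.7587
radial distance = base radius + s = 29 + 15.7587 = 44.7587

44.7587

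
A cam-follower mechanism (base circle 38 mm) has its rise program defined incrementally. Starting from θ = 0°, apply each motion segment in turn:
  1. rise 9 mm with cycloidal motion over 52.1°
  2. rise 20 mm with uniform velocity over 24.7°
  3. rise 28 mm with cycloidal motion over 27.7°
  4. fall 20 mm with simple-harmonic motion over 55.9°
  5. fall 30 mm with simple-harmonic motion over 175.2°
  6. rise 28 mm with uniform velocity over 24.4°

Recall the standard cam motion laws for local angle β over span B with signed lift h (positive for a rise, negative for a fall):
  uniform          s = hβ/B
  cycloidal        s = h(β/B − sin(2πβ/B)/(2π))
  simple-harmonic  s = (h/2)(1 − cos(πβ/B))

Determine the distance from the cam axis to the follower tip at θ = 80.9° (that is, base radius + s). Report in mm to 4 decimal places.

seg 1 [0°–52.1°] cycloidal, h=9: full span → s += 9 → s = 9.0000
seg 2 [52.1°–76.8°] uniform, h=20: full span → s += 20 → s = 29.0000
seg 3 [76.8°–104.5°] cycloidal, h=28: θ=80.9° here. β=4.1, B=27.7. 28·(0.1480 − sin(2π·0.1480)/(2π)) = 0.5721 → s = 29.5721
radial distance = base radius + s = 38 + 29.5721 = 67.5721

67.5721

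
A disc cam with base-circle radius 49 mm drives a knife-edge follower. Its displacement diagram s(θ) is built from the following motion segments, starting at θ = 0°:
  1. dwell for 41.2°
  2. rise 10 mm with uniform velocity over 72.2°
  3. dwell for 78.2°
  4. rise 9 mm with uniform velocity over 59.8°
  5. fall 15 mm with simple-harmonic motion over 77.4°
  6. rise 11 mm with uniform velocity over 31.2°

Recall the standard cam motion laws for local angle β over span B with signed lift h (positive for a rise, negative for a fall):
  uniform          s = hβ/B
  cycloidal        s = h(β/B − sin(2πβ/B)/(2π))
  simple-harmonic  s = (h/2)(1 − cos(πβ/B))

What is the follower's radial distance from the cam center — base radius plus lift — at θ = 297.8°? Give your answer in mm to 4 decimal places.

seg 1 [0°–41.2°] dwell: s stays 0.0000
seg 2 [41.2°–113.4°] uniform, h=10: full span → s += 10 → s = 10.0000
seg 3 [113.4°–191.6°] dwell: s stays 10.0000
seg 4 [191.6°–251.4°] uniform, h=9: full span → s += 9 → s = 19.0000
seg 5 [251.4°–328.8°] simple-harmonic, h=-15: θ=297.8° here. β=46.4, B=77.4. -15/2·(1 − cos(π·0.5995)) = -9.8060 → s = 9.1940
radial distance = base radius + s = 49 + 9.1940 = 58.1940

58.1940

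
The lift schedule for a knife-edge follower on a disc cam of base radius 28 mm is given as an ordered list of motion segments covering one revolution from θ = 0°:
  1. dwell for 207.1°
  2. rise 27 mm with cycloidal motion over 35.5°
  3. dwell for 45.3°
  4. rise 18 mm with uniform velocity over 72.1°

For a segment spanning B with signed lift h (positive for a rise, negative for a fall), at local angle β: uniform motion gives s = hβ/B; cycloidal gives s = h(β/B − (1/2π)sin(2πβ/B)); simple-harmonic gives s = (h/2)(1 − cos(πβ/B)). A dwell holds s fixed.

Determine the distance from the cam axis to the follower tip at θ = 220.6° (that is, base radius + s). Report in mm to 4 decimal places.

seg 1 [0°–207.1°] dwell: s stays 0.0000
seg 2 [207.1°–242.6°] cycloidal, h=27: θ=220.6° here. β=13.5, B=35.5. 27·(0.3803 − sin(2π·0.3803)/(2π)) = 7.3315 → s = 7.3315
radial distance = base radius + s = 28 + 7.3315 = 35.3315

35.3315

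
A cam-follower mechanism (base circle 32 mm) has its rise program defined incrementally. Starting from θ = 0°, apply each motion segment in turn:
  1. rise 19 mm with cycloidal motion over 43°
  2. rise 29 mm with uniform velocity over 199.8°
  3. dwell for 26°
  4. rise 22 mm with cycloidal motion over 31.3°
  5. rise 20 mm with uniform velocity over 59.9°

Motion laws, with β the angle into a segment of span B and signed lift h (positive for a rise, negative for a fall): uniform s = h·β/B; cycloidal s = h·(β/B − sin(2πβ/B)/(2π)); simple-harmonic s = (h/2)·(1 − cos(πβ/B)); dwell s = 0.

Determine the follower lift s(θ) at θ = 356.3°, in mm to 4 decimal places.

seg 1 [0°–43°] cycloidal, h=19: full span → s += 19 → s = 19.0000
seg 2 [43°–242.8°] uniform, h=29: full span → s += 29 → s = 48.0000
seg 3 [242.8°–268.8°] dwell: s stays 48.0000
seg 4 [268.8°–300.1°] cycloidal, h=22: full span → s += 22 → s = 70.0000
seg 5 [300.1°–360°] uniform, h=20: θ=356.3° here. β=56.2, B=59.9. 20·56.2/59.9 = 18.7646 → s = 88.7646

88.7646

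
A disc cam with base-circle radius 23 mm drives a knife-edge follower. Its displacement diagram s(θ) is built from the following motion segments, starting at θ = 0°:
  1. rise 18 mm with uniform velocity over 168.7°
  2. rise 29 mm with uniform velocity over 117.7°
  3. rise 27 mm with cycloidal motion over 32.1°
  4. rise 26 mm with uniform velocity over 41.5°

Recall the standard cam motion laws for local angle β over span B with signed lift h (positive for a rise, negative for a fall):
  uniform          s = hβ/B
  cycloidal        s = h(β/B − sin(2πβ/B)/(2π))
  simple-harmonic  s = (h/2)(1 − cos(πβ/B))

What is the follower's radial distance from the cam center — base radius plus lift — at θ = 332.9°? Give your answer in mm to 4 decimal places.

seg 1 [0°–168.7°] uniform, h=18: full span → s += 18 → s = 18.0000
seg 2 [168.7°–286.4°] uniform, h=29: full span → s += 29 → s = 47.0000
seg 3 [286.4°–318.5°] cycloidal, h=27: full span → s += 27 → s = 74.0000
seg 4 [318.5°–360°] uniform, h=26: θ=332.9° here. β=14.4, B=41.5. 26·14.4/41.5 = 9.0217 → s = 83.0217
radial distance = base radius + s = 23 + 83.0217 = 106.0217

106.0217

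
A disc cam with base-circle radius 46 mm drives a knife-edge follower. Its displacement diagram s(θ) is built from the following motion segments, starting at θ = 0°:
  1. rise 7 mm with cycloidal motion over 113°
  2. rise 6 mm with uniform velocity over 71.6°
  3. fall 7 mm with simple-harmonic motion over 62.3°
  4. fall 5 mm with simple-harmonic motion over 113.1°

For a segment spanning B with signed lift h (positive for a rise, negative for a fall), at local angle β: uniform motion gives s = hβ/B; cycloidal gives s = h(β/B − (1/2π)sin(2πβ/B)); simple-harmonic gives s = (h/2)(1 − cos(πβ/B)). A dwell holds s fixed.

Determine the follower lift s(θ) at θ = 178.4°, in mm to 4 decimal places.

seg 1 [0°–113°] cycloidal, h=7: full span → s += 7 → s = 7.0000
seg 2 [113°–184.6°] uniform, h=6: θ=178.4° here. β=65.4, B=71.6. 6·65.4/71.6 = 5.4804 → s = 12.4804

12.4804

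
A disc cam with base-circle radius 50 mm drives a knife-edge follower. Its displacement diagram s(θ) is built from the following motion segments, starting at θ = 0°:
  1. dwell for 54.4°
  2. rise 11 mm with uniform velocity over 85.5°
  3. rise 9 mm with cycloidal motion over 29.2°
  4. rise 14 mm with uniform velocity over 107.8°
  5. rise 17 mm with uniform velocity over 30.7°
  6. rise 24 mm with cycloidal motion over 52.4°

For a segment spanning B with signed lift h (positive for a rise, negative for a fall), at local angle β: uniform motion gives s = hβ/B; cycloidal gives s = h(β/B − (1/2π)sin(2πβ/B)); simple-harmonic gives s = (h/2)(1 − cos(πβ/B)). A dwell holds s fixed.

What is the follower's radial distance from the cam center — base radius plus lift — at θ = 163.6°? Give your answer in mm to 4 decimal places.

seg 1 [0°–54.4°] dwell: s stays 0.0000
seg 2 [54.4°–139.9°] uniform, h=11: full span → s += 11 → s = 11.0000
seg 3 [139.9°–169.1°] cycloidal, h=9: θ=163.6° here. β=23.7, B=29.2. 9·(0.8116 − sin(2π·0.8116)/(2π)) = 8.6311 → s = 19.6311
radial distance = base radius + s = 50 + 19.6311 = 69.6311

69.6311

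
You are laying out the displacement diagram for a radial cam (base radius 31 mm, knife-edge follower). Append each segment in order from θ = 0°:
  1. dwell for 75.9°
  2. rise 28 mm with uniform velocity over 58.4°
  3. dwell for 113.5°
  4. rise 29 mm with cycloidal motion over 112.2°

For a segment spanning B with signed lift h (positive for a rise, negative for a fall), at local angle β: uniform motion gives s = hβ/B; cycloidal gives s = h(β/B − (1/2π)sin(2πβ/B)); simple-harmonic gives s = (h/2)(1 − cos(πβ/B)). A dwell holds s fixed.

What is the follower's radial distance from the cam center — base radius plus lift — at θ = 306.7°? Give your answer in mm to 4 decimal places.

seg 1 [0°–75.9°] dwell: s stays 0.0000
seg 2 [75.9°–134.3°] uniform, h=28: full span → s += 28 → s = 28.0000
seg 3 [134.3°–247.8°] dwell: s stays 28.0000
seg 4 [247.8°–360°] cycloidal, h=29: θ=306.7° here. β=58.9, B=112.2. 29·(0.5250 − sin(2π·0.5250)/(2π)) = 15.9445 → s = 43.9445
radial distance = base radius + s = 31 + 43.9445 = 74.9445

74.9445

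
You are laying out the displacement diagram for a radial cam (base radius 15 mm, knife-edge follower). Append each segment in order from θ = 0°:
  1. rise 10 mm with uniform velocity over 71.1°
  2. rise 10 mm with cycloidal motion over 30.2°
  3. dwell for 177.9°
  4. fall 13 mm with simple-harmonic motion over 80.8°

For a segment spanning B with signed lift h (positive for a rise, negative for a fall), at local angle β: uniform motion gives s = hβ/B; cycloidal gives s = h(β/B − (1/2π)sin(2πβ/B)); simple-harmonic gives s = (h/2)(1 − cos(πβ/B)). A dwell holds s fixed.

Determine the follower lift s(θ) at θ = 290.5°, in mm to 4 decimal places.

seg 1 [0°–71.1°] uniform, h=10: full span → s += 10 → s = 10.0000
seg 2 [71.1°–101.3°] cycloidal, h=10: full span → s += 10 → s = 20.0000
seg 3 [101.3°–279.2°] dwell: s stays 20.0000
seg 4 [279.2°–360°] simple-harmonic, h=-13: θ=290.5° here. β=11.3, B=80.8. -13/2·(1 − cos(π·0.1399)) = -0.6173 → s = 19.3827

19.3827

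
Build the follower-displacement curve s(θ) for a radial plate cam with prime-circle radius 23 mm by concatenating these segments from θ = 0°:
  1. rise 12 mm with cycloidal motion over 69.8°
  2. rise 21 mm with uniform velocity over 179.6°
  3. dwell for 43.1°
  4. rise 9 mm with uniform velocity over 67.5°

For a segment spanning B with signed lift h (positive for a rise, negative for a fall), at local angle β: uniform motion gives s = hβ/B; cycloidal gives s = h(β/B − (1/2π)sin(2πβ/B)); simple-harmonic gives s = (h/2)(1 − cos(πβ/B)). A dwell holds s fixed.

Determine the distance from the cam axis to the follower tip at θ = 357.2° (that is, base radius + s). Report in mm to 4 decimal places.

seg 1 [0°–69.8°] cycloidal, h=12: full span → s += 12 → s = 12.0000
seg 2 [69.8°–249.4°] uniform, h=21: full span → s += 21 → s = 33.0000
seg 3 [249.4°–292.5°] dwell: s stays 33.0000
seg 4 [292.5°–360°] uniform, h=9: θ=357.2° here. β=64.7, B=67.5. 9·64.7/67.5 = 8.6267 → s = 41.6267
radial distance = base radius + s = 23 + 41.6267 = 64.6267

64.6267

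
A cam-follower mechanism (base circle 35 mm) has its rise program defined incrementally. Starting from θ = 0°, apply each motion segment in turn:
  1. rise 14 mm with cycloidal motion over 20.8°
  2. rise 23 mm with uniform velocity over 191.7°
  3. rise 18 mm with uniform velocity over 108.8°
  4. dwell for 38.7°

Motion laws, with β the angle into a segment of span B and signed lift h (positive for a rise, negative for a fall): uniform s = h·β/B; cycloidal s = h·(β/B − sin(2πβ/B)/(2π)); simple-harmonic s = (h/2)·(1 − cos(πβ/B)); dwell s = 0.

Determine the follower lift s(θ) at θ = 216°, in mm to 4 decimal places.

seg 1 [0°–20.8°] cycloidal, h=14: full span → s += 14 → s = 14.0000
seg 2 [20.8°–212.5°] uniform, h=23: full span → s += 23 → s = 37.0000
seg 3 [212.5°–321.3°] uniform, h=18: θ=216° here. β=3.5, B=108.8. 18·3.5/108.8 = 0.5790 → s = 37.5790

37.5790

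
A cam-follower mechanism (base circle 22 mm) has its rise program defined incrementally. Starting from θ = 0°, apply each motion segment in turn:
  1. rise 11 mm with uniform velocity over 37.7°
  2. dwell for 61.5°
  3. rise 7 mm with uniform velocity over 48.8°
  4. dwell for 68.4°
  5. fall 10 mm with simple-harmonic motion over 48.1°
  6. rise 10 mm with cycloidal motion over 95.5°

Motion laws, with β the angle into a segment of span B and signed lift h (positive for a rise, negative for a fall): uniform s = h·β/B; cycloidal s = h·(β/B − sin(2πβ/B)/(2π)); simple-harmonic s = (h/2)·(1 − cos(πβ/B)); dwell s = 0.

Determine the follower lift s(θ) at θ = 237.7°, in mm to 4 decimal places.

seg 1 [0°–37.7°] uniform, h=11: full span → s += 11 → s = 11.0000
seg 2 [37.7°–99.2°] dwell: s stays 11.0000
seg 3 [99.2°–148°] uniform, h=7: full span → s += 7 → s = 18.0000
seg 4 [148°–216.4°] dwell: s stays 18.0000
seg 5 [216.4°–264.5°] simple-harmonic, h=-10: θ=237.7° here. β=21.3, B=48.1. -10/2·(1 − cos(π·0.4428)) = -4.1068 → s = 13.8932

13.8932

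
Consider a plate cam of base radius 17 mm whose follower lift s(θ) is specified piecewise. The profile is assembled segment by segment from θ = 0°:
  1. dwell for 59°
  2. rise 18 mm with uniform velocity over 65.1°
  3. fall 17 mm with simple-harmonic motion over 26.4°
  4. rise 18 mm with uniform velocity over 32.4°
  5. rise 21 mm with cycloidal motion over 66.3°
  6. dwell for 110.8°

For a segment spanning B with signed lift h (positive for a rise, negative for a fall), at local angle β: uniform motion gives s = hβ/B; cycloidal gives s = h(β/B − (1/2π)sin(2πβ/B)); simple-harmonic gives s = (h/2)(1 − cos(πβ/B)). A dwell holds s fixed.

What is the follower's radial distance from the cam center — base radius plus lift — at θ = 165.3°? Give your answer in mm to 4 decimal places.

seg 1 [0°–59°] dwell: s stays 0.0000
seg 2 [59°–124.1°] uniform, h=18: full span → s += 18 → s = 18.0000
seg 3 [124.1°–150.5°] simple-harmonic, h=-17: full span → s += -17 → s = 1.0000
seg 4 [150.5°–182.9°] uniform, h=18: θ=165.3° here. β=14.8, B=32.4. 18·14.8/32.4 = 8.2222 → s = 9.2222
radial distance = base radius + s = 17 + 9.2222 = 26.2222

26.2222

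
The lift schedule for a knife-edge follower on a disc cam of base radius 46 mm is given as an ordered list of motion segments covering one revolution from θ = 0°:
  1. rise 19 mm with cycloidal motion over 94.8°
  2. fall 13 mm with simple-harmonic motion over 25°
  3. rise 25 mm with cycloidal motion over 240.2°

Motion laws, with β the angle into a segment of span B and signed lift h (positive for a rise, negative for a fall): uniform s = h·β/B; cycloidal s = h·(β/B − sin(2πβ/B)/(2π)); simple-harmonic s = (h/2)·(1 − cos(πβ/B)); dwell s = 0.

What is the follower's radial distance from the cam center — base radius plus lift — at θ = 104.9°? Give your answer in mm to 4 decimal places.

seg 1 [0°–94.8°] cycloidal, h=19: full span → s += 19 → s = 19.0000
seg 2 [94.8°–119.8°] simple-harmonic, h=-13: θ=104.9° here. β=10.1, B=25. -13/2·(1 − cos(π·0.4040)) = -4.5692 → s = 14.4308
radial distance = base radius + s = 46 + 14.4308 = 60.4308

60.4308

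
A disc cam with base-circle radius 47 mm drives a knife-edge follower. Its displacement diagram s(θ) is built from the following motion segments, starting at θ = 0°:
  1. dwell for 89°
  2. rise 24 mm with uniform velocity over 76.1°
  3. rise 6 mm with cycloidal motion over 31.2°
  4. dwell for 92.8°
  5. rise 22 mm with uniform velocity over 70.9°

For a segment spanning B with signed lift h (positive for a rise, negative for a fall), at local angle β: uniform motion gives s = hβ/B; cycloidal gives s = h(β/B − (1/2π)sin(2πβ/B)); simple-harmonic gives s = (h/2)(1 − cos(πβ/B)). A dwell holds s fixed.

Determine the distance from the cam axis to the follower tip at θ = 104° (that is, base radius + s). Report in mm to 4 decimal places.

seg 1 [0°–89°] dwell: s stays 0.0000
seg 2 [89°–165.1°] uniform, h=24: θ=104° here. β=15, B=76.1. 24·15/76.1 = 4.7306 → s = 4.7306
radial distance = base radius + s = 47 + 4.7306 = 51.7306

51.7306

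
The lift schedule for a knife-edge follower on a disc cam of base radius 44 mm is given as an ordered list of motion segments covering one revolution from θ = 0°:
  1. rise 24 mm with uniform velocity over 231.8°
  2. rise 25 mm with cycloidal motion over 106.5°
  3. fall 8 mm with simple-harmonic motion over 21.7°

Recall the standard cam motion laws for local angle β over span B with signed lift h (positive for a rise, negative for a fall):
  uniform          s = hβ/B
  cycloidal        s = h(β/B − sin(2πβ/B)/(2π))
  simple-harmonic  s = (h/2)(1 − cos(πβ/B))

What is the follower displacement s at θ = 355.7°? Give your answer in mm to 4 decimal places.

seg 1 [0°–231.8°] uniform, h=24: full span → s += 24 → s = 24.0000
seg 2 [231.8°–338.3°] cycloidal, h=25: full span → s += 25 → s = 49.0000
seg 3 [338.3°–360°] simple-harmonic, h=-8: θ=355.7° here. β=17.4, B=21.7. -8/2·(1 − cos(π·0.8018)) = -7.2496 → s = 41.7504

41.7504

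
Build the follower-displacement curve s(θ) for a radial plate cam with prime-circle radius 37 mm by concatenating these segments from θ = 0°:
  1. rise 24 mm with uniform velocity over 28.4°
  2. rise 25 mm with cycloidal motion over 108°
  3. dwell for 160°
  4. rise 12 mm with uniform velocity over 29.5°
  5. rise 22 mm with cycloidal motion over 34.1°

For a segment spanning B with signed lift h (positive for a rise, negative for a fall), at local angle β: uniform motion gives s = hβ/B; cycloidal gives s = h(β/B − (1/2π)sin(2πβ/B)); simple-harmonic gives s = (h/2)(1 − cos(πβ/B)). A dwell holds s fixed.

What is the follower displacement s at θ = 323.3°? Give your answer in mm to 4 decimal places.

seg 1 [0°–28.4°] uniform, h=24: full span → s += 24 → s = 24.0000
seg 2 [28.4°–136.4°] cycloidal, h=25: full span → s += 25 → s = 49.0000
seg 3 [136.4°–296.4°] dwell: s stays 49.0000
seg 4 [296.4°–325.9°] uniform, h=12: θ=323.3° here. β=26.9, B=29.5. 12·26.9/29.5 = 10.9424 → s = 59.9424

59.9424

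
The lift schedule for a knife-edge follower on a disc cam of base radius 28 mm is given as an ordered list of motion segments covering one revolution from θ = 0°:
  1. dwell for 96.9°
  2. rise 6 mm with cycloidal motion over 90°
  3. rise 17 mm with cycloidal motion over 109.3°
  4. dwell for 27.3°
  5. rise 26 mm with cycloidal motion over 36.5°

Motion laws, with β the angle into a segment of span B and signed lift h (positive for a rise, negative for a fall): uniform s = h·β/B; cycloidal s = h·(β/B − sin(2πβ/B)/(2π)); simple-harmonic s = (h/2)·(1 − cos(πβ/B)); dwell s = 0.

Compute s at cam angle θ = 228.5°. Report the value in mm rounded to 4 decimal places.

seg 1 [0°–96.9°] dwell: s stays 0.0000
seg 2 [96.9°–186.9°] cycloidal, h=6: full span → s += 6 → s = 6.0000
seg 3 [186.9°–296.2°] cycloidal, h=17: θ=228.5° here. β=41.6, B=109.3. 17·(0.3806 − sin(2π·0.3806)/(2π)) = 4.6256 → s = 10.6256

10.6256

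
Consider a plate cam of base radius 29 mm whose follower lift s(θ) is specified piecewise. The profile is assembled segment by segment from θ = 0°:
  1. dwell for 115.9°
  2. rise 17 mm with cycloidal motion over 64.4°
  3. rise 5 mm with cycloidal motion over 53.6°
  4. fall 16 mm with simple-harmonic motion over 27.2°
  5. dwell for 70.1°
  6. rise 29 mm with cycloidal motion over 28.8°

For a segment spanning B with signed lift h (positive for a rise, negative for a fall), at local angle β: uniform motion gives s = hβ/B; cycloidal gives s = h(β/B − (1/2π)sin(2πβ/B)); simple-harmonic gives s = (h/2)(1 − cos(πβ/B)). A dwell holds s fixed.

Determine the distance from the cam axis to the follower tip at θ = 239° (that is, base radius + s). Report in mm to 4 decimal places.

seg 1 [0°–115.9°] dwell: s stays 0.0000
seg 2 [115.9°–180.3°] cycloidal, h=17: full span → s += 17 → s = 17.0000
seg 3 [180.3°–233.9°] cycloidal, h=5: full span → s += 5 → s = 22.0000
seg 4 [233.9°–261.1°] simple-harmonic, h=-16: θ=239° here. β=5.1, B=27.2. -16/2·(1 − cos(π·0.1875)) = -1.3482 → s = 20.6518
radial distance = base radius + s = 29 + 20.6518 = 49.6518

49.6518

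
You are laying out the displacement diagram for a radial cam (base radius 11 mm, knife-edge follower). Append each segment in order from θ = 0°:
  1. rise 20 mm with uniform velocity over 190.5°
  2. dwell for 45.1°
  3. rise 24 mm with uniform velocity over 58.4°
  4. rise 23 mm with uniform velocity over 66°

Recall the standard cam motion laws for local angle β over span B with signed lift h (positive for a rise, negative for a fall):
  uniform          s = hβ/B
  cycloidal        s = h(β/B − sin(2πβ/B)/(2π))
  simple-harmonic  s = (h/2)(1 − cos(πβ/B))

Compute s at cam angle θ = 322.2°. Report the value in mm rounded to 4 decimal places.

seg 1 [0°–190.5°] uniform, h=20: full span → s += 20 → s = 20.0000
seg 2 [190.5°–235.6°] dwell: s stays 20.0000
seg 3 [235.6°–294°] uniform, h=24: full span → s += 24 → s = 44.0000
seg 4 [294°–360°] uniform, h=23: θ=322.2° here. β=28.2, B=66. 23·28.2/66 = 9.8273 → s = 53.8273

53.8273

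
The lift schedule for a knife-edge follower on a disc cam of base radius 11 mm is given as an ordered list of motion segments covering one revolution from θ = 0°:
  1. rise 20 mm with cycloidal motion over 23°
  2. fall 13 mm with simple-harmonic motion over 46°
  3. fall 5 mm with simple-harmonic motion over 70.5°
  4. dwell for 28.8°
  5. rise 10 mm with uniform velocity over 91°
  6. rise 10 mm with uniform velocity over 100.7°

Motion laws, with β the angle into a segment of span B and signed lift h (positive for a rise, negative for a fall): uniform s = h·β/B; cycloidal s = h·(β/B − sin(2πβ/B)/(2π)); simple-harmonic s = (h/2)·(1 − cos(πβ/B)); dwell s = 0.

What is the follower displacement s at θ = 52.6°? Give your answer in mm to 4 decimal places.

seg 1 [0°–23°] cycloidal, h=20: full span → s += 20 → s = 20.0000
seg 2 [23°–69°] simple-harmonic, h=-13: θ=52.6° here. β=29.6, B=46. -13/2·(1 − cos(π·0.6435)) = -9.3317 → s = 10.6683

10.6683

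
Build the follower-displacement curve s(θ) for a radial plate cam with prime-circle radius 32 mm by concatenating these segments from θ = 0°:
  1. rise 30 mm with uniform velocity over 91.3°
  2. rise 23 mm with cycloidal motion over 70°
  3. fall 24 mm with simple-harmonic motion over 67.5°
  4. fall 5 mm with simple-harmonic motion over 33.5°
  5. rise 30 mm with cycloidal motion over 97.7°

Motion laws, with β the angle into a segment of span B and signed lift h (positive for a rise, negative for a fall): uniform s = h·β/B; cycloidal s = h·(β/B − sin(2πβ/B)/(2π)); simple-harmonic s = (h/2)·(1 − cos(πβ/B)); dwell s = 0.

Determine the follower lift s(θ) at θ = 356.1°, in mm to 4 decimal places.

seg 1 [0°–91.3°] uniform, h=30: full span → s += 30 → s = 30.0000
seg 2 [91.3°–161.3°] cycloidal, h=23: full span → s += 23 → s = 53.0000
seg 3 [161.3°–228.8°] simple-harmonic, h=-24: full span → s += -24 → s = 29.0000
seg 4 [228.8°–262.3°] simple-harmonic, h=-5: full span → s += -5 → s = 24.0000
seg 5 [262.3°–360°] cycloidal, h=30: θ=356.1° here. β=93.8, B=97.7. 30·(0.9601 − sin(2π·0.9601)/(2π)) = 29.9875 → s = 53.9875

53.9875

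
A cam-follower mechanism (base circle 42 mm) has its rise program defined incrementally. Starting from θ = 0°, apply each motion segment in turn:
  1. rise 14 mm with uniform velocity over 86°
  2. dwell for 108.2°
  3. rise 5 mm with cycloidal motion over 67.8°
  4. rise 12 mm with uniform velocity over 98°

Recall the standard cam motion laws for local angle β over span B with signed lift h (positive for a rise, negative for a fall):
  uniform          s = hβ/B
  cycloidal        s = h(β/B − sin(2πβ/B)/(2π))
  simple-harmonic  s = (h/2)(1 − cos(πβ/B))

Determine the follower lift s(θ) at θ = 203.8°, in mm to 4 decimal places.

seg 1 [0°–86°] uniform, h=14: full span → s += 14 → s = 14.0000
seg 2 [86°–194.2°] dwell: s stays 14.0000
seg 3 [194.2°–262°] cycloidal, h=5: θ=203.8° here. β=9.6, B=67.8. 5·(0.1416 − sin(2π·0.1416)/(2π)) = 0.0898 → s = 14.0898

14.0898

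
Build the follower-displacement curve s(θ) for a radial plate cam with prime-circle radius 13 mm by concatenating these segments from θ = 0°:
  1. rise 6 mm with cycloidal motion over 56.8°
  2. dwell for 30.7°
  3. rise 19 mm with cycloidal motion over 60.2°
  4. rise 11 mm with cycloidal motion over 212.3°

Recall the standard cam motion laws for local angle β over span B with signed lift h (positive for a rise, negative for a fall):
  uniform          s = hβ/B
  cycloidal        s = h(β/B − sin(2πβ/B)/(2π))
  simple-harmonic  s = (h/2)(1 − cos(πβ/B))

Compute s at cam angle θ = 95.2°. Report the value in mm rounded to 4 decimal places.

seg 1 [0°–56.8°] cycloidal, h=6: full span → s += 6 → s = 6.0000
seg 2 [56.8°–87.5°] dwell: s stays 6.0000
seg 3 [87.5°–147.7°] cycloidal, h=19: θ=95.2° here. β=7.7, B=60.2. 19·(0.1279 − sin(2π·0.1279)/(2π)) = 0.2533 → s = 6.2533

6.2533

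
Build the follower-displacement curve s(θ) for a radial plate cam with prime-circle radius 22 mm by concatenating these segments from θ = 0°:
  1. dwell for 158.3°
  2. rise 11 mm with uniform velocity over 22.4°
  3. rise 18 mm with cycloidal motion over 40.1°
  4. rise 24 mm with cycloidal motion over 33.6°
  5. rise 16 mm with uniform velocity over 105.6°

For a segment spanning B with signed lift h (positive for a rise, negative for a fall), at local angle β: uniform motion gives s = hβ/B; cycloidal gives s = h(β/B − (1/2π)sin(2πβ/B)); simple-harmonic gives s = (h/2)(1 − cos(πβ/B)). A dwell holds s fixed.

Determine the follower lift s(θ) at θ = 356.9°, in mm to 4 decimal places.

seg 1 [0°–158.3°] dwell: s stays 0.0000
seg 2 [158.3°–180.7°] uniform, h=11: full span → s += 11 → s = 11.0000
seg 3 [180.7°–220.8°] cycloidal, h=18: full span → s += 18 → s = 29.0000
seg 4 [220.8°–254.4°] cycloidal, h=24: full span → s += 24 → s = 53.0000
seg 5 [254.4°–360°] uniform, h=16: θ=356.9° here. β=102.5, B=105.6. 16·102.5/105.6 = 15.5303 → s = 68.5303

68.5303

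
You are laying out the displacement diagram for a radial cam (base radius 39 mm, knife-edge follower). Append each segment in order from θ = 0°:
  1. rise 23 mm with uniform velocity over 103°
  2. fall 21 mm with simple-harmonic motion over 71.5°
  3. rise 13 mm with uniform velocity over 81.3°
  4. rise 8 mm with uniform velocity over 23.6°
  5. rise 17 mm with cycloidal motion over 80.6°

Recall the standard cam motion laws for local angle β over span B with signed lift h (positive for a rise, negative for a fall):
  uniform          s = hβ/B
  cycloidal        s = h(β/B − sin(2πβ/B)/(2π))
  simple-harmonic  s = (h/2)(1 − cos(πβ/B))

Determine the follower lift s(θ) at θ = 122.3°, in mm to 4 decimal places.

seg 1 [0°–103°] uniform, h=23: full span → s += 23 → s = 23.0000
seg 2 [103°–174.5°] simple-harmonic, h=-21: θ=122.3° here. β=19.3, B=71.5. -21/2·(1 − cos(π·0.2699)) = -3.5545 → s = 19.4455

19.4455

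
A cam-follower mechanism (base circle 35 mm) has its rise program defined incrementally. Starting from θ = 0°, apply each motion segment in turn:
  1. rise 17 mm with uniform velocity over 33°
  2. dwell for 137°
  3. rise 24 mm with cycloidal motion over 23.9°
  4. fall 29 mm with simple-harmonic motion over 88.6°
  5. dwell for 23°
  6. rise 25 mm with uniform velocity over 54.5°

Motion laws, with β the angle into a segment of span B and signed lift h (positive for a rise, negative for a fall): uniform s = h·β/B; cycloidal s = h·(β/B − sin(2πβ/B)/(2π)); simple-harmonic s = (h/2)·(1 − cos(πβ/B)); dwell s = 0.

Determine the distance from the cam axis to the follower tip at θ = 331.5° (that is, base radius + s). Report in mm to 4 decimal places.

seg 1 [0°–33°] uniform, h=17: full span → s += 17 → s = 17.0000
seg 2 [33°–170°] dwell: s stays 17.0000
seg 3 [170°–193.9°] cycloidal, h=24: full span → s += 24 → s = 41.0000
seg 4 [193.9°–282.5°] simple-harmonic, h=-29: full span → s += -29 → s = 12.0000
seg 5 [282.5°–305.5°] dwell: s stays 12.0000
seg 6 [305.5°–360°] uniform, h=25: θ=331.5° here. β=26, B=54.5. 25·26/54.5 = 11.9266 → s = 23.9266
radial distance = base radius + s = 35 + 23.9266 = 58.9266

58.9266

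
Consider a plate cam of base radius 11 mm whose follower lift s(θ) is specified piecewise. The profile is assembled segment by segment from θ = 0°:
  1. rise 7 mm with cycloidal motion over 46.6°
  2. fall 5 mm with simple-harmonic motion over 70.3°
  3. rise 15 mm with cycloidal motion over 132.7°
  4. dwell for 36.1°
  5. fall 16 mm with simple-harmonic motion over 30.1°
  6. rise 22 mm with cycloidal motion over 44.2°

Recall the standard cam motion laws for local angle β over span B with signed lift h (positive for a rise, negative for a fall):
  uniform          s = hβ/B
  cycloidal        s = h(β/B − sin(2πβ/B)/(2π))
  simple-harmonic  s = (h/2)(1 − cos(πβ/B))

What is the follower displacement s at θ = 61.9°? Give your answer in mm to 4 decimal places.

seg 1 [0°–46.6°] cycloidal, h=7: full span → s += 7 → s = 7.0000
seg 2 [46.6°–116.9°] simple-harmonic, h=-5: θ=61.9° here. β=15.3, B=70.3. -5/2·(1 − cos(π·0.2176)) = -0.5619 → s = 6.4381

6.4381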